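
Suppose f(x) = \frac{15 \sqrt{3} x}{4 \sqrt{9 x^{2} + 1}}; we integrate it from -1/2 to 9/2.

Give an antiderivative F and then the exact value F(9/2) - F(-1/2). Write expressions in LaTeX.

Antiderivative: F(x) = \frac{5 \sqrt{3} \sqrt{9 x^{2} + 1}}{12}; value = - \frac{5 \sqrt{39}}{24} + \frac{5 \sqrt{2199}}{24}

The substitution u = 3 x^{2} + \frac{1}{3} works: f is exactly (dF/du)*(du/dx) for that inner function.
F(x) = \frac{5 \sqrt{3} \sqrt{9 x^{2} + 1}}{12} is an antiderivative of f.
Check: d/dx[\frac{5 \sqrt{3} \sqrt{9 x^{2} + 1}}{12}] = \frac{15 \sqrt{3} x}{4 \sqrt{9 x^{2} + 1}} = f(x).
F(9/2) = \frac{5 \sqrt{2199}}{24}; F(-1/2) = \frac{5 \sqrt{39}}{24}.
Integral = F(9/2) - F(-1/2) = - \frac{5 \sqrt{39}}{24} + \frac{5 \sqrt{2199}}{24}.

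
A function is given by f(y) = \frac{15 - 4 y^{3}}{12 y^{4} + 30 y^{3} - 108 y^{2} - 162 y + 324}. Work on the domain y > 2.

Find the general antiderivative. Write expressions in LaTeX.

The denominator factors as 6 \left(y - 2\right) \left(y + 3\right)^{2} \left(2 y - 3\right); partial fractions split f into directly integrable pieces: - \frac{2}{81 \left(2 y - 3\right)} - \frac{841}{4050 \left(y + 3\right)} + \frac{41}{90 \left(y + 3\right)^{2}} - \frac{17}{150 \left(y - 2\right)}.
Check: d/dy[- \frac{17 \log{\left(y - 2 \right)}}{150} - \frac{\log{\left(y - \frac{3}{2} \right)}}{81} - \frac{841 \log{\left(y + 3 \right)}}{4050} - \frac{41}{90 y + 270}] = \frac{15 - 4 y^{3}}{12 y^{4} + 30 y^{3} - 108 y^{2} - 162 y + 324} = f(y).

F(y) = - \frac{17 \log{\left(y - 2 \right)}}{150} - \frac{\log{\left(y - \frac{3}{2} \right)}}{81} - \frac{841 \log{\left(y + 3 \right)}}{4050} - \frac{41}{90 y + 270} + C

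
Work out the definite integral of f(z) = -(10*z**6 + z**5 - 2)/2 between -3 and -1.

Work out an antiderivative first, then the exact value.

Antiderivative: F(z) = -5*z**7/7 - z**6/12 + z; value = -31474/21

Differentiate the proposed F(z) back; it has to land on f(z) exactly.
F(z) = -5*z**7/7 - z**6/12 + z is an antiderivative of f.
Check: d/dz[-5*z**7/7 - z**6/12 + z] = -5*z**6 - z**5/2 + 1, which equals f(z).
F(-1) = -31/84; F(-3) = 41955/28.
Integral = F(-1) - F(-3) = -31474/21.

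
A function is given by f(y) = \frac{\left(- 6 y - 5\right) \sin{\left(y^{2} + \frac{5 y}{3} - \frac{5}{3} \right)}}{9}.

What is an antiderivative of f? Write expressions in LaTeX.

An antiderivative is F(y) = \frac{\cos{\left(y^{2} + \frac{5 y}{3} - \frac{5}{3} \right)}}{3}.

f matches the chain-rule pattern g'(h)*h' with inner function h(y) = y^{2} + \frac{5 y}{3} - \frac{5}{3}; substituting u = h(y) collapses the integral.
Check: d/dy[\frac{\cos{\left(y^{2} + \frac{5 y}{3} - \frac{5}{3} \right)}}{3}] = - \frac{2 y \sin{\left(y^{2} + \frac{5 y}{3} - \frac{5}{3} \right)}}{3} - \frac{5 \sin{\left(y^{2} + \frac{5 y}{3} - \frac{5}{3} \right)}}{9}, which equals f(y).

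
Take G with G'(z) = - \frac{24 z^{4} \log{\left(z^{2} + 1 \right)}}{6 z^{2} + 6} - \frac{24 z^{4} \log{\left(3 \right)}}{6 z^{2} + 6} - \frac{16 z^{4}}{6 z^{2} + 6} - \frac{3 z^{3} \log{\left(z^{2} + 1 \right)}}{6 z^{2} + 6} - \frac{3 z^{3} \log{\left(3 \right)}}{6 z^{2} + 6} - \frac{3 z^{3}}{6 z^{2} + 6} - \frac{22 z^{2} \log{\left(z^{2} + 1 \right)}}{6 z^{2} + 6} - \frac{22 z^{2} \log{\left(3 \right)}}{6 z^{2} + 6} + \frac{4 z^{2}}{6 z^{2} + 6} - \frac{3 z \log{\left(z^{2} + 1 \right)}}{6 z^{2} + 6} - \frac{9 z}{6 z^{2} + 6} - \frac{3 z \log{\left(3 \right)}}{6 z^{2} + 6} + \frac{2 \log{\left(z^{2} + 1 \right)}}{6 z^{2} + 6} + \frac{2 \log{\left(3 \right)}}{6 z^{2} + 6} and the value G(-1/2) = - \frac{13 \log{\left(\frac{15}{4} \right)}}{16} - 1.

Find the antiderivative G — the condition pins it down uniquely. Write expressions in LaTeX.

G'(z) has the shape u'v + uv' for u = - \frac{4 z^{3}}{3} - \frac{z^{2}}{4} + \frac{z}{3} - \frac{3}{4} and v = \log{\left(3 z^{2} + 3 \right)} — it is the derivative of the product u*v.
A general antiderivative is \left(- \frac{4 z^{3}}{3} - \frac{z^{2}}{4} + \frac{z}{3} - \frac{3}{4}\right) \log{\left(3 z^{2} + 3 \right)} + C.
The condition gives C = - \frac{13 \log{\left(\frac{15}{4} \right)}}{16} - 1 - (- \frac{13 \log{\left(\frac{15}{4} \right)}}{16}) = -1.
So G(z) = \frac{\left(- 16 z^{3} - 3 z^{2} + 4 z - 9\right) \log{\left(3 z^{2} + 3 \right)} - 12}{12}.
Check: d/dz[\frac{\left(- 16 z^{3} - 3 z^{2} + 4 z - 9\right) \log{\left(3 z^{2} + 3 \right)} - 12}{12}] = \frac{- 24 z^{4} \log{\left(z^{2} + 1 \right)} - 24 z^{4} \log{\left(3 \right)} - 16 z^{4} - 3 z^{3} \log{\left(z^{2} + 1 \right)} - 3 z^{3} \log{\left(3 \right)} - 3 z^{3} - 22 z^{2} \log{\left(z^{2} + 1 \right)} - 22 z^{2} \log{\left(3 \right)} + 4 z^{2} - 3 z \log{\left(z^{2} + 1 \right)} - 9 z - 3 z \log{\left(3 \right)} + 2 \log{\left(z^{2} + 1 \right)} + 2 \log{\left(3 \right)}}{6 z^{2} + 6}, which equals G'(z).

G(z) = \frac{\left(- 16 z^{3} - 3 z^{2} + 4 z - 9\right) \log{\left(3 z^{2} + 3 \right)} - 12}{12}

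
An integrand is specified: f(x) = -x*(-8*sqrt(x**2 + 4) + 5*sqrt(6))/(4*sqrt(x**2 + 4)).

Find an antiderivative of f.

An antiderivative is F(x) = (4*x**2 - 5*sqrt(6)*sqrt(x**2 + 4))/4.

Recover f(x) by differentiating a candidate F(x); any mismatch rules it out.
Check: d/dx[(4*x**2 - 5*sqrt(6)*sqrt(x**2 + 4))/4] = (8*x*sqrt(x**2 + 4) - 5*sqrt(6)*x)/(4*sqrt(x**2 + 4)), which equals f(x).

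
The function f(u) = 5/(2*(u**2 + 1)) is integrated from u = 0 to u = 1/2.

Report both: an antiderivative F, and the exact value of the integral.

Antiderivative: F(u) = 5*atan(u)/2; value = 5*atan(1/2)/2

Whatever form F(u) takes, F'(u) = f(u) is non-negotiable.
F(u) = 5*atan(u)/2 is an antiderivative of f.
Check: d/du[5*atan(u)/2] = 5/(2*u**2 + 2), which equals f(u).
F(1/2) = 5*atan(1/2)/2; F(0) = 0.
Integral = F(1/2) - F(0) = 5*atan(1/2)/2.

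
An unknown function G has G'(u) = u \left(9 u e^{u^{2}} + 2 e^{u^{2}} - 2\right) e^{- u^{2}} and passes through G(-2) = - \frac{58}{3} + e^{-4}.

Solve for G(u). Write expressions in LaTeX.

Since d/du undoes antidifferentiation here, G(u) must give back the stated G'(u).
A general antiderivative is 3 u^{3} + u^{2} + \frac{5}{3} + e^{- u^{2}} + C.
The condition gives C = - \frac{58}{3} + e^{-4} - (- \frac{55}{3} + e^{-4}) = -1.
So G(u) = \frac{\left(9 u^{3} e^{u^{2}} + 3 u^{2} e^{u^{2}} + 2 e^{u^{2}} + 3\right) e^{- u^{2}}}{3}.
Check: d/du[\frac{\left(9 u^{3} e^{u^{2}} + 3 u^{2} e^{u^{2}} + 2 e^{u^{2}} + 3\right) e^{- u^{2}}}{3}] = \left(9 u^{2} e^{u^{2}} + 2 u e^{u^{2}} - 2 u\right) e^{- u^{2}}, which equals G'(u).

G(u) = \frac{\left(9 u^{3} e^{u^{2}} + 3 u^{2} e^{u^{2}} + 2 e^{u^{2}} + 3\right) e^{- u^{2}}}{3}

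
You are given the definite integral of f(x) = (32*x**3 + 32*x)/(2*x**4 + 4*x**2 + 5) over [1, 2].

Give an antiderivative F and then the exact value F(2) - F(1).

The substitution u = 2*x**4 + 4*x**2 + 5 works: f is exactly (dF/du)*(du/dx) for that inner function.
F(x) = 4*log(2*x**4 + 4*x**2 + 5) is an antiderivative of f.
Check: d/dx[4*log(2*x**4 + 4*x**2 + 5)] = (32*x**3 + 32*x)/(2*x**4 + 4*x**2 + 5) = f(x).
F(2) = 4*log(53); F(1) = 4*log(11).
Integral = F(2) - F(1) = -4*log(11) + 4*log(53).

Antiderivative: F(x) = 4*log(2*x**4 + 4*x**2 + 5); value = -4*log(11) + 4*log(53)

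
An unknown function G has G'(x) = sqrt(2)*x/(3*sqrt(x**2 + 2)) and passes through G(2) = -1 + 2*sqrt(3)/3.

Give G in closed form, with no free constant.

The substitution u = x**2/2 + 1 works: G'(x) is exactly (dG/du)*(du/dx) for that inner function.
A general antiderivative is 2*sqrt(x**2/2 + 1)/3 + C.
The condition gives C = -1 + 2*sqrt(3)/3 - (2*sqrt(3)/3) = -1.
So G(x) = sqrt(2)*(2*sqrt(x**2 + 2) - 3*sqrt(2))/6.
Check: d/dx[sqrt(2)*(2*sqrt(x**2 + 2) - 3*sqrt(2))/6] = sqrt(2)*x/(3*sqrt(x**2 + 2)) = G'(x).

G(x) = sqrt(2)*(2*sqrt(x**2 + 2) - 3*sqrt(2))/6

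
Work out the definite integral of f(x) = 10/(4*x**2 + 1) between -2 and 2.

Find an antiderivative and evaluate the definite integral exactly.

Recover f(x) by differentiating a candidate F(x); any mismatch rules it out.
F(x) = 5*atan(2*x) is an antiderivative of f.
Check: d/dx[5*atan(2*x)] = 10/(4*x**2 + 1) = f(x).
F(2) = 5*atan(4); F(-2) = -5*atan(4).
Integral = F(2) - F(-2) = 10*atan(4).

Antiderivative: F(x) = 5*atan(2*x); value = 10*atan(4)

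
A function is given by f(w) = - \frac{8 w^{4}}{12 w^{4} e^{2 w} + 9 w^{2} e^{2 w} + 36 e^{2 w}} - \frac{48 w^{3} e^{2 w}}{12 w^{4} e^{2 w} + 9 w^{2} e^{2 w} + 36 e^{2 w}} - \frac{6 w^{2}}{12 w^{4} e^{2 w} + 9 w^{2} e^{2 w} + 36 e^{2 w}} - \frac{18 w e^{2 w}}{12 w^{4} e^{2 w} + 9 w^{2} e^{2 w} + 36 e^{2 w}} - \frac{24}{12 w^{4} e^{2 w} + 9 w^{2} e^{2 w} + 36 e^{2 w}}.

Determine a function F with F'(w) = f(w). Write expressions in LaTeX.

The integrand splits into summands that can be handled one at a time.
Check: d/dw[- \log{\left(\frac{2 w^{4}}{3} + \frac{w^{2}}{2} + 2 \right)} + \frac{e^{- 2 w}}{3}] = \frac{- 8 w^{4} - 48 w^{3} e^{2 w} - 6 w^{2} - 18 w e^{2 w} - 24}{12 w^{4} e^{2 w} + 9 w^{2} e^{2 w} + 36 e^{2 w}}, which equals f(w).

An antiderivative is F(w) = - \log{\left(\frac{2 w^{4}}{3} + \frac{w^{2}}{2} + 2 \right)} + \frac{e^{- 2 w}}{3}.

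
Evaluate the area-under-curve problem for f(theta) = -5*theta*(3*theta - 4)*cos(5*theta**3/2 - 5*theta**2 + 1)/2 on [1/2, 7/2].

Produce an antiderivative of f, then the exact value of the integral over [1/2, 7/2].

Antiderivative: F(theta) = -sin(5*theta**3/2 - 5*theta**2 + 1); value = -sin(751/16) + sin(1/16)

The substitution u = 5*theta**3/2 - 5*theta**2 + 1 works: f is exactly (dF/du)*(du/dtheta) for that inner function.
F(theta) = -sin(5*theta**3/2 - 5*theta**2 + 1) is an antiderivative of f.
Check: d/dtheta[-sin(5*theta**3/2 - 5*theta**2 + 1)] = -15*theta**2*cos(5*theta**3/2 - 5*theta**2 + 1)/2 + 10*theta*cos(5*theta**3/2 - 5*theta**2 + 1), which equals f(theta).
F(7/2) = -sin(751/16); F(1/2) = -sin(1/16).
Integral = F(7/2) - F(1/2) = -sin(751/16) + sin(1/16).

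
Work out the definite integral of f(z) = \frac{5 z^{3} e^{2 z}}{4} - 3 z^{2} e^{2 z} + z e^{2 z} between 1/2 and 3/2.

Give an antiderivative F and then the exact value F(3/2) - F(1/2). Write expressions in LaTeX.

Antiderivative: F(z) = \frac{5 z^{3} e^{2 z}}{8} - \frac{39 z^{2} e^{2 z}}{16} + \frac{47 z e^{2 z}}{16} - \frac{47 e^{2 z}}{32}; value = - \frac{7 e^{3}}{16} + \frac{17 e}{32}

Recognize the product-rule pattern: f = u'v + uv' with u = \frac{5 z^{3}}{8} - \frac{39 z^{2}}{16} + \frac{47 z}{16} - \frac{47}{32}, v = e^{2 z}, so integration by parts undoes it.
F(z) = \frac{5 z^{3} e^{2 z}}{8} - \frac{39 z^{2} e^{2 z}}{16} + \frac{47 z e^{2 z}}{16} - \frac{47 e^{2 z}}{32} is an antiderivative of f.
Check: d/dz[\frac{5 z^{3} e^{2 z}}{8} - \frac{39 z^{2} e^{2 z}}{16} + \frac{47 z e^{2 z}}{16} - \frac{47 e^{2 z}}{32}] = \frac{5 z^{3} e^{2 z}}{4} - 3 z^{2} e^{2 z} + z e^{2 z} = f(z).
F(3/2) = - \frac{7 e^{3}}{16}; F(1/2) = - \frac{17 e}{32}.
Integral = F(3/2) - F(1/2) = - \frac{7 e^{3}}{16} + \frac{17 e}{32}.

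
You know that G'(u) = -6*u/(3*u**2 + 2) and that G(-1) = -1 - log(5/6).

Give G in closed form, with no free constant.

G'(u) matches the chain-rule pattern g'(h)*h' with inner function h(u) = u**2/2 + 1/3; substituting w = h(u) collapses the integral.
A general antiderivative is -log(u**2/2 + 1/3) + C.
The condition gives C = -1 - log(5/6) - (-log(5/6)) = -1.
So G(u) = -log(3*u**2 + 2) - 1 + log(6).
Check: d/du[-log(3*u**2 + 2) - 1 + log(6)] = -6*u/(3*u**2 + 2) = G'(u).

G(u) = -log(3*u**2 + 2) - 1 + log(6)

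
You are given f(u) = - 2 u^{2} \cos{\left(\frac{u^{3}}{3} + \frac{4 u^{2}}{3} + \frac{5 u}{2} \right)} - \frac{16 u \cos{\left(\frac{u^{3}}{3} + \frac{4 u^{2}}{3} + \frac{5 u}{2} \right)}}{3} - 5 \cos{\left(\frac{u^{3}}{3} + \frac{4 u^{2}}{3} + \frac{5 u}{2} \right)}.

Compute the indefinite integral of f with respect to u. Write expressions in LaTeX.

F(u) = - 2 \sin{\left(\frac{u^{3}}{3} + \frac{4 u^{2}}{3} + \frac{5 u}{2} \right)} + C

The substitution w = \frac{u^{3}}{3} + \frac{4 u^{2}}{3} + \frac{5 u}{2} works: f is exactly (dF/dw)*(dw/du) for that inner function.
Check: d/du[- 2 \sin{\left(\frac{u^{3}}{3} + \frac{4 u^{2}}{3} + \frac{5 u}{2} \right)}] = - 2 u^{2} \cos{\left(\frac{u^{3}}{3} + \frac{4 u^{2}}{3} + \frac{5 u}{2} \right)} - \frac{16 u \cos{\left(\frac{u^{3}}{3} + \frac{4 u^{2}}{3} + \frac{5 u}{2} \right)}}{3} - 5 \cos{\left(\frac{u^{3}}{3} + \frac{4 u^{2}}{3} + \frac{5 u}{2} \right)} = f(u).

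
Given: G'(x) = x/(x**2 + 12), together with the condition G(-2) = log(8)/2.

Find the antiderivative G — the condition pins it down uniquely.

The substitution u = x**2/2 + 6 works: G'(x) is exactly (dG/du)*(du/dx) for that inner function.
A general antiderivative is log(x**2/2 + 6)/2 + C.
The condition gives C = log(8)/2 - (log(8)/2) = 0.
So G(x) = log(x**2/2 + 6)/2.
Check: d/dx[log(x**2/2 + 6)/2] = x/(x**2 + 12) = G'(x).

G(x) = log(x**2/2 + 6)/2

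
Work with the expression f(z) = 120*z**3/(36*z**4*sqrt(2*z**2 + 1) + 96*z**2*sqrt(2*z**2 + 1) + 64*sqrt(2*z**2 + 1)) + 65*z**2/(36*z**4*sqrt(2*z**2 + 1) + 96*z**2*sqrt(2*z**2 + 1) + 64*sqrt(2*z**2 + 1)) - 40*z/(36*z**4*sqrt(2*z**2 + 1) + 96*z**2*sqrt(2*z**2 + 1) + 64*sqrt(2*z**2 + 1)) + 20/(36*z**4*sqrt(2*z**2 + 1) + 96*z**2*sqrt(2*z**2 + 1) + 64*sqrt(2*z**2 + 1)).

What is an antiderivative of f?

An antiderivative is F(z) = -5*(4 - z)*sqrt(2*z**2 + 1)/(4*(3*z**2 + 4)).

The integrand splits into summands that can be handled one at a time.
Check: d/dz[-5*(4 - z)*sqrt(2*z**2 + 1)/(4*(3*z**2 + 4))] = (120*z**3 + 65*z**2 - 40*z + 20)/(36*z**4*sqrt(2*z**2 + 1) + 96*z**2*sqrt(2*z**2 + 1) + 64*sqrt(2*z**2 + 1)), which equals f(z).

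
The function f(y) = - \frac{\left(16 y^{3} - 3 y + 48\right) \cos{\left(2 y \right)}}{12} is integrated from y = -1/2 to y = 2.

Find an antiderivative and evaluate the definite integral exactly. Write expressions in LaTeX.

Antiderivative: F(y) = \frac{- 32 y^{3} \sin{\left(2 y \right)} - 48 y^{2} \cos{\left(2 y \right)} + 54 y \sin{\left(2 y \right)} - 96 \sin{\left(2 y \right)} + 27 \cos{\left(2 y \right)}}{48}; value = - \frac{119 \sin{\left(1 \right)}}{48} - \frac{5 \cos{\left(1 \right)}}{16} - \frac{55 \cos{\left(4 \right)}}{16} - \frac{61 \sin{\left(4 \right)}}{12}

For F(y) to be correct the identity F'(y) - f(y) = 0 must hold.
F(y) = \frac{- 32 y^{3} \sin{\left(2 y \right)} - 48 y^{2} \cos{\left(2 y \right)} + 54 y \sin{\left(2 y \right)} - 96 \sin{\left(2 y \right)} + 27 \cos{\left(2 y \right)}}{48} is an antiderivative of f.
Check: d/dy[\frac{- 32 y^{3} \sin{\left(2 y \right)} - 48 y^{2} \cos{\left(2 y \right)} + 54 y \sin{\left(2 y \right)} - 96 \sin{\left(2 y \right)} + 27 \cos{\left(2 y \right)}}{48}] = - \frac{4 y^{3} \cos{\left(2 y \right)}}{3} + \frac{y \cos{\left(2 y \right)}}{4} - 4 \cos{\left(2 y \right)}, which equals f(y).
F(2) = - \frac{55 \cos{\left(4 \right)}}{16} - \frac{61 \sin{\left(4 \right)}}{12}; F(-1/2) = \frac{5 \cos{\left(1 \right)}}{16} + \frac{119 \sin{\left(1 \right)}}{48}.
Integral = F(2) - F(-1/2) = - \frac{119 \sin{\left(1 \right)}}{48} - \frac{5 \cos{\left(1 \right)}}{16} - \frac{55 \cos{\left(4 \right)}}{16} - \frac{61 \sin{\left(4 \right)}}{12}.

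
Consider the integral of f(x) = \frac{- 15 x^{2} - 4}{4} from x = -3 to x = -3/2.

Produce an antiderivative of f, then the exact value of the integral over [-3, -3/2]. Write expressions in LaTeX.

Antiderivative: F(x) = - \frac{5 x^{3}}{4} - x; value = - \frac{993}{32}

An antiderivative F(x) passes only if d/dx[F] lands on f(x) exactly.
F(x) = - \frac{5 x^{3}}{4} - x is an antiderivative of f.
Check: d/dx[- \frac{5 x^{3}}{4} - x] = - \frac{15 x^{2}}{4} - 1, which equals f(x).
F(-3/2) = \frac{183}{32}; F(-3) = \frac{147}{4}.
Integral = F(-3/2) - F(-3) = - \frac{993}{32}.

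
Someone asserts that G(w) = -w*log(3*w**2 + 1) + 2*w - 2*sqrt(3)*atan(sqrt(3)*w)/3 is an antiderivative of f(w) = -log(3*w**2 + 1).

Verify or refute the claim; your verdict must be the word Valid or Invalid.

d/dw[G] = -log(3*w**2 + 1)
This equals f(w) exactly, so the claim holds.

Valid - differentiating G returns exactly f.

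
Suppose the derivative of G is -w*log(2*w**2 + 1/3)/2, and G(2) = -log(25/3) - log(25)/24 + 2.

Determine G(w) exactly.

G(w) = -w**2*log(2*w**2 + 1/3)/4 + w**2/4 - log(6*w**2 + 1)/24 + 1

Recover the given G'(w) by differentiating a candidate G(w); any mismatch rules it out.
A general antiderivative is -w**2*log(2*w**2 + 1/3)/4 + w**2/4 - log(6*w**2 + 1)/24 + C.
The condition gives C = -log(25/3) - log(25)/24 + 2 - (-log(25/3) - log(25)/24 + 1) = 1.
So G(w) = -w**2*log(2*w**2 + 1/3)/4 + w**2/4 - log(6*w**2 + 1)/24 + 1.
Check: d/dw[-w**2*log(2*w**2 + 1/3)/4 + w**2/4 - log(6*w**2 + 1)/24 + 1] = -w*log(2*w**2 + 1/3)/2 = G'(w).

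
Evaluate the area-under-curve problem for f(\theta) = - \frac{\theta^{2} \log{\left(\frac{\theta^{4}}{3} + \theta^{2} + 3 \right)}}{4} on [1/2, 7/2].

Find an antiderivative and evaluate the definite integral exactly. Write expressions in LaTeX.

A first test for any F(\theta): its \theta-derivative must equal f(\theta) identically.
F(\theta) = - \frac{\theta^{3} \log{\left(\frac{\theta^{4}}{3} + \theta^{2} + 3 \right)}}{12} + \frac{\theta^{3}}{9} - \frac{\theta}{2} - \frac{\sqrt{3} \log{\left(\theta^{2} - \sqrt{3} \theta + 3 \right)}}{4} + \frac{\sqrt{3} \log{\left(\theta^{2} + \sqrt{3} \theta + 3 \right)}}{4} is an antiderivative of f.
Check: d/d\theta[- \frac{\theta^{3} \log{\left(\frac{\theta^{4}}{3} + \theta^{2} + 3 \right)}}{12} + \frac{\theta^{3}}{9} - \frac{\theta}{2} - \frac{\sqrt{3} \log{\left(\theta^{2} - \sqrt{3} \theta + 3 \right)}}{4} + \frac{\sqrt{3} \log{\left(\theta^{2} + \sqrt{3} \theta + 3 \right)}}{4}] = - \frac{\theta^{2} \log{\left(\frac{\theta^{4}}{3} + \theta^{2} + 3 \right)}}{4} = f(\theta).
F(7/2) = - \frac{343 \log{\left(\frac{3133}{48} \right)}}{96} - \frac{\sqrt{3} \log{\left(\frac{61}{4} - \frac{7 \sqrt{3}}{2} \right)}}{4} + \frac{\sqrt{3} \log{\left(\frac{7 \sqrt{3}}{2} + \frac{61}{4} \right)}}{4} + \frac{217}{72}; F(1/2) = - \frac{\sqrt{3} \log{\left(\frac{13}{4} - \frac{\sqrt{3}}{2} \right)}}{4} - \frac{17}{72} - \frac{\log{\left(\frac{157}{48} \right)}}{96} + \frac{\sqrt{3} \log{\left(\frac{\sqrt{3}}{2} + \frac{13}{4} \right)}}{4}.
Integral = F(7/2) - F(1/2) = - \frac{343 \log{\left(\frac{3133}{48} \right)}}{96} - \frac{\sqrt{3} \log{\left(\frac{61}{4} - \frac{7 \sqrt{3}}{2} \right)}}{4} - \frac{\sqrt{3} \log{\left(\frac{\sqrt{3}}{2} + \frac{13}{4} \right)}}{4} + \frac{\log{\left(\frac{157}{48} \right)}}{96} + \frac{\sqrt{3} \log{\left(\frac{13}{4} - \frac{\sqrt{3}}{2} \right)}}{4} + \frac{\sqrt{3} \log{\left(\frac{7 \sqrt{3}}{2} + \frac{61}{4} \right)}}{4} + \frac{13}{4}.

Antiderivative: F(\theta) = - \frac{\theta^{3} \log{\left(\frac{\theta^{4}}{3} + \theta^{2} + 3 \right)}}{12} + \frac{\theta^{3}}{9} - \frac{\theta}{2} - \frac{\sqrt{3} \log{\left(\theta^{2} - \sqrt{3} \theta + 3 \right)}}{4} + \frac{\sqrt{3} \log{\left(\theta^{2} + \sqrt{3} \theta + 3 \right)}}{4}; value = - \frac{343 \log{\left(\frac{3133}{48} \right)}}{96} - \frac{\sqrt{3} \log{\left(\frac{61}{4} - \frac{7 \sqrt{3}}{2} \right)}}{4} - \frac{\sqrt{3} \log{\left(\frac{\sqrt{3}}{2} + \frac{13}{4} \right)}}{4} + \frac{\log{\left(\frac{157}{48} \right)}}{96} + \frac{\sqrt{3} \log{\left(\frac{13}{4} - \frac{\sqrt{3}}{2} \right)}}{4} + \frac{\sqrt{3} \log{\left(\frac{7 \sqrt{3}}{2} + \frac{61}{4} \right)}}{4} + \frac{13}{4}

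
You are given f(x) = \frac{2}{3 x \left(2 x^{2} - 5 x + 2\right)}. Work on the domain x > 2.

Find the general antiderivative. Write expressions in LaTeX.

Factor the denominator (3 x \left(x - 2\right) \left(2 x - 1\right)) and decompose: f = - \frac{8}{9 \left(2 x - 1\right)} + \frac{1}{9 \left(x - 2\right)} + \frac{1}{3 x}; each piece integrates to a log, atan, or power term.
Check: d/dx[\frac{3 \log{\left(x \right)} + \log{\left(x - 2 \right)} - 4 \log{\left(x - \frac{1}{2} \right)}}{9}] = \frac{2}{6 x^{3} - 15 x^{2} + 6 x}, which equals f(x).

F(x) = \frac{3 \log{\left(x \right)} + \log{\left(x - 2 \right)} - 4 \log{\left(x - \frac{1}{2} \right)}}{9} + C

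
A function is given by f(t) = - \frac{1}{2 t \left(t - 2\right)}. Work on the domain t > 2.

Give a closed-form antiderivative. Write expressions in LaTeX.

An antiderivative is F(t) = \frac{\log{\left(t \right)} - \log{\left(t - 2 \right)}}{4}.

The denominator factors as 2 t \left(t - 2\right); partial fractions split f into directly integrable pieces: - \frac{1}{4 \left(t - 2\right)} + \frac{1}{4 t}.
Check: d/dt[\frac{\log{\left(t \right)} - \log{\left(t - 2 \right)}}{4}] = - \frac{1}{2 t^{2} - 4 t}, which equals f(t).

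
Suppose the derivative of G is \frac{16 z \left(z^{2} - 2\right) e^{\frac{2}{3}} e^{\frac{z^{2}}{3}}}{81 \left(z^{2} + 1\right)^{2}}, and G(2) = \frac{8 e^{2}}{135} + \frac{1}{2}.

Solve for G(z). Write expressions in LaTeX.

G(z) = \frac{1}{2} + \frac{8 e^{\frac{z^{2}}{3} + \frac{2}{3}}}{9 \left(3 z^{2} + 3\right)}

G'(z) has the shape u'v + uv' for u = \frac{8}{9 \left(3 z^{2} + 3\right)} and v = e^{\frac{z^{2}}{3} + \frac{2}{3}} — it is the derivative of the product u*v.
A general antiderivative is \frac{8 e^{\frac{z^{2}}{3} + \frac{2}{3}}}{9 \left(3 z^{2} + 3\right)} + C.
The condition gives C = \frac{8 e^{2}}{135} + \frac{1}{2} - (\frac{8 e^{2}}{135}) = \frac{1}{2}.
So G(z) = \frac{1}{2} + \frac{8 e^{\frac{z^{2}}{3} + \frac{2}{3}}}{9 \left(3 z^{2} + 3\right)}.
Check: d/dz[\frac{1}{2} + \frac{8 e^{\frac{z^{2}}{3} + \frac{2}{3}}}{9 \left(3 z^{2} + 3\right)}] = \frac{16 z^{3} e^{\frac{2}{3}} e^{\frac{z^{2}}{3}} - 32 z e^{\frac{2}{3}} e^{\frac{z^{2}}{3}}}{81 z^{4} + 162 z^{2} + 81}, which equals G'(z).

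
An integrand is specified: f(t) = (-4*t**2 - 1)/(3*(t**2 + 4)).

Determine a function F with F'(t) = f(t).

An antiderivative is F(t) = -4*t/3 + 5*atan(t/2)/2.

Since d/dt undoes antidifferentiation here, F'(t) = f(t) is required of F(t).
Check: d/dt[-4*t/3 + 5*atan(t/2)/2] = (-4*t**2 - 1)/(3*t**2 + 12), which equals f(t).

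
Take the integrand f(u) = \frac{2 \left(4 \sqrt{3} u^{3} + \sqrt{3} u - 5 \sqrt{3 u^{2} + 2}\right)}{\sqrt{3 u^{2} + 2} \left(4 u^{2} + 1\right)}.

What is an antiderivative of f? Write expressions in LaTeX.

Check any antiderivative F(u) by computing F'(u) and comparing it with f(u).
Check: d/du[\frac{\sqrt{3} \left(2 \sqrt{3 u^{2} + 2} - 5 \sqrt{3} \operatorname{atan}{\left(2 u \right)}\right)}{3}] = \frac{8 \sqrt{3} u^{3} + 2 \sqrt{3} u - 10 \sqrt{3 u^{2} + 2}}{4 u^{2} \sqrt{3 u^{2} + 2} + \sqrt{3 u^{2} + 2}}, which equals f(u).

An antiderivative is F(u) = \frac{\sqrt{3} \left(2 \sqrt{3 u^{2} + 2} - 5 \sqrt{3} \operatorname{atan}{\left(2 u \right)}\right)}{3}.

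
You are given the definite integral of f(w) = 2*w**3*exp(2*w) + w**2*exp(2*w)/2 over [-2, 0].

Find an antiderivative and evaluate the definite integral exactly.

Recognize the product-rule pattern: f = u'v + uv' with u = w**3 - 5*w**2/4 + 5*w/4 - 5/8, v = exp(2*w), so integration by parts undoes it.
F(w) = w**3*exp(2*w) - 5*w**2*exp(2*w)/4 + 5*w*exp(2*w)/4 - 5*exp(2*w)/8 is an antiderivative of f.
Check: d/dw[w**3*exp(2*w) - 5*w**2*exp(2*w)/4 + 5*w*exp(2*w)/4 - 5*exp(2*w)/8] = 2*w**3*exp(2*w) + w**2*exp(2*w)/2 = f(w).
F(0) = -5/8; F(-2) = -129*exp(-4)/8.
Integral = F(0) - F(-2) = -5/8 + 129*exp(-4)/8.

Antiderivative: F(w) = w**3*exp(2*w) - 5*w**2*exp(2*w)/4 + 5*w*exp(2*w)/4 - 5*exp(2*w)/8; value = -5/8 + 129*exp(-4)/8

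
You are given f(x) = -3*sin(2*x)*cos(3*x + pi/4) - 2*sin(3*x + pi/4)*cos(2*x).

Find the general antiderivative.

f has the shape u'v + uv' for u = -sin(2*x) and v = sin(3*x + pi/4) — it is the derivative of the product u*v.
Check: d/dx[-sin(2*x)*sin(3*x + pi/4)] = -3*sin(2*x)*cos(3*x + pi/4) - 2*sin(3*x + pi/4)*cos(2*x) = f(x).

F(x) = -sin(2*x)*sin(3*x + pi/4) + C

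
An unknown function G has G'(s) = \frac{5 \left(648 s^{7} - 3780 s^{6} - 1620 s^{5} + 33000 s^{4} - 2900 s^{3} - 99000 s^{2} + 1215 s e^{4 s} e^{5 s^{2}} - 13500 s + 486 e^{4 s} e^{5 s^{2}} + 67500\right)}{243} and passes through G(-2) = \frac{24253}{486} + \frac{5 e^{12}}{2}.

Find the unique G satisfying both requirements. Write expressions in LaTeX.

G(s) = \frac{5 s^{8}}{3} - \frac{100 s^{7}}{9} - \frac{50 s^{6}}{9} + \frac{11000 s^{5}}{81} - \frac{3625 s^{4}}{243} - \frac{55000 s^{3}}{81} - \frac{1250 s^{2}}{9} + \frac{12500 s}{9} + \frac{5 e^{4 s} e^{5 s^{2}}}{2} + \frac{6253}{6}

Since d/ds undoes antidifferentiation here, G(s) must give back the stated G'(s).
A general antiderivative is \frac{5 \left(- s^{2} + \frac{5 s}{3} + 5\right)^{4}}{3} + \frac{5 e^{5 s^{2} + 4 s}}{2} + C.
The condition gives C = \frac{24253}{486} + \frac{5 e^{12}}{2} - (\frac{12005}{243} + \frac{5 e^{12}}{2}) = \frac{1}{2}.
So G(s) = \frac{5 s^{8}}{3} - \frac{100 s^{7}}{9} - \frac{50 s^{6}}{9} + \frac{11000 s^{5}}{81} - \frac{3625 s^{4}}{243} - \frac{55000 s^{3}}{81} - \frac{1250 s^{2}}{9} + \frac{12500 s}{9} + \frac{5 e^{4 s} e^{5 s^{2}}}{2} + \frac{6253}{6}.
Check: d/ds[\frac{5 s^{8}}{3} - \frac{100 s^{7}}{9} - \frac{50 s^{6}}{9} + \frac{11000 s^{5}}{81} - \frac{3625 s^{4}}{243} - \frac{55000 s^{3}}{81} - \frac{1250 s^{2}}{9} + \frac{12500 s}{9} + \frac{5 e^{4 s} e^{5 s^{2}}}{2} + \frac{6253}{6}] = \frac{40 s^{7}}{3} - \frac{700 s^{6}}{9} - \frac{100 s^{5}}{3} + \frac{55000 s^{4}}{81} - \frac{14500 s^{3}}{243} - \frac{55000 s^{2}}{27} + 25 s e^{4 s} e^{5 s^{2}} - \frac{2500 s}{9} + 10 e^{4 s} e^{5 s^{2}} + \frac{12500}{9}, which equals G'(s).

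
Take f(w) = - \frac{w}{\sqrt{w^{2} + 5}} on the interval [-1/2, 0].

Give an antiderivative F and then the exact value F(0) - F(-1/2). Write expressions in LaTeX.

Antiderivative: F(w) = - \sqrt{w^{2} + 5}; value = - \sqrt{5} + \frac{\sqrt{21}}{2}

The substitution u = w^{2} + 5 works: f is exactly (dF/du)*(du/dw) for that inner function.
F(w) = - \sqrt{w^{2} + 5} is an antiderivative of f.
Check: d/dw[- \sqrt{w^{2} + 5}] = - \frac{w}{\sqrt{w^{2} + 5}} = f(w).
F(0) = - \sqrt{5}; F(-1/2) = - \frac{\sqrt{21}}{2}.
Integral = F(0) - F(-1/2) = - \sqrt{5} + \frac{\sqrt{21}}{2}.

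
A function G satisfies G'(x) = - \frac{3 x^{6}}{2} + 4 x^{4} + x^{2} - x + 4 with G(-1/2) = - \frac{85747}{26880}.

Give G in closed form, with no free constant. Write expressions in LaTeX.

Integrate term by term and add the pieces.
A general antiderivative is - \frac{3 x^{7}}{14} + \frac{4 x^{5}}{5} + \frac{x^{3}}{3} - \frac{x^{2}}{2} + 4 x + C.
The condition gives C = - \frac{85747}{26880} - (- \frac{58867}{26880}) = -1.
So G(x) = - \frac{3 x^{7}}{14} + \frac{4 x^{5}}{5} + \frac{x^{3}}{3} - \frac{x^{2}}{2} + 4 x - 1.
Check: d/dx[- \frac{3 x^{7}}{14} + \frac{4 x^{5}}{5} + \frac{x^{3}}{3} - \frac{x^{2}}{2} + 4 x - 1] = - \frac{3 x^{6}}{2} + 4 x^{4} + x^{2} - x + 4 = G'(x).

G(x) = - \frac{3 x^{7}}{14} + \frac{4 x^{5}}{5} + \frac{x^{3}}{3} - \frac{x^{2}}{2} + 4 x - 1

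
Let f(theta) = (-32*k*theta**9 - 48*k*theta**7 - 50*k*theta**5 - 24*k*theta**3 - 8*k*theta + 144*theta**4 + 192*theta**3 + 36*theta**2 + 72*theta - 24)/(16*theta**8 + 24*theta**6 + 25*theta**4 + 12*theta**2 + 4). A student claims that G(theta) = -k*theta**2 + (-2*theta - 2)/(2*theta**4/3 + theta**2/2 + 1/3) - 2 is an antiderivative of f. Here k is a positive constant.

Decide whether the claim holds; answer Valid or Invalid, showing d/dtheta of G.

Valid: G'(theta) = f(theta).

d/dtheta[G] = (-32*k*theta**9 - 48*k*theta**7 - 50*k*theta**5 - 24*k*theta**3 - 8*k*theta + 144*theta**4 + 192*theta**3 + 36*theta**2 + 72*theta - 24)/(16*theta**8 + 24*theta**6 + 25*theta**4 + 12*theta**2 + 4)
This equals f(theta) exactly, so the claim holds.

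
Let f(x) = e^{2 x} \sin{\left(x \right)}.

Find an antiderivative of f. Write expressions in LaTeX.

An antiderivative is F(x) = \frac{2 e^{2 x} \sin{\left(x \right)}}{5} - \frac{e^{2 x} \cos{\left(x \right)}}{5}.

Check any antiderivative F(x) by computing F'(x) and comparing it with f(x).
Check: d/dx[\frac{2 e^{2 x} \sin{\left(x \right)}}{5} - \frac{e^{2 x} \cos{\left(x \right)}}{5}] = e^{2 x} \sin{\left(x \right)} = f(x).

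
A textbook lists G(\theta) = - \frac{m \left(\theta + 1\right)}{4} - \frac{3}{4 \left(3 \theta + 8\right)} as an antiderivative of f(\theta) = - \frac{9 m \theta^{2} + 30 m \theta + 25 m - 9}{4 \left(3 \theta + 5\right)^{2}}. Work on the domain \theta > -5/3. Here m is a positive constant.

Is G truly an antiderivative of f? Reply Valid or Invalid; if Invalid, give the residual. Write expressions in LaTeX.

d/d\theta[G] = \frac{- 9 m \theta^{2} - 48 m \theta - 64 m + 9}{36 \theta^{2} + 192 \theta + 256}
d/d\theta[G] - f(\theta) = \frac{- 162 \theta - 351}{324 \theta^{4} + 2808 \theta^{3} + 8964 \theta^{2} + 12480 \theta + 6400} != 0.

Invalid: d/d\theta[G] - f = \frac{- 162 \theta - 351}{324 \theta^{4} + 2808 \theta^{3} + 8964 \theta^{2} + 12480 \theta + 6400}, which is not 0.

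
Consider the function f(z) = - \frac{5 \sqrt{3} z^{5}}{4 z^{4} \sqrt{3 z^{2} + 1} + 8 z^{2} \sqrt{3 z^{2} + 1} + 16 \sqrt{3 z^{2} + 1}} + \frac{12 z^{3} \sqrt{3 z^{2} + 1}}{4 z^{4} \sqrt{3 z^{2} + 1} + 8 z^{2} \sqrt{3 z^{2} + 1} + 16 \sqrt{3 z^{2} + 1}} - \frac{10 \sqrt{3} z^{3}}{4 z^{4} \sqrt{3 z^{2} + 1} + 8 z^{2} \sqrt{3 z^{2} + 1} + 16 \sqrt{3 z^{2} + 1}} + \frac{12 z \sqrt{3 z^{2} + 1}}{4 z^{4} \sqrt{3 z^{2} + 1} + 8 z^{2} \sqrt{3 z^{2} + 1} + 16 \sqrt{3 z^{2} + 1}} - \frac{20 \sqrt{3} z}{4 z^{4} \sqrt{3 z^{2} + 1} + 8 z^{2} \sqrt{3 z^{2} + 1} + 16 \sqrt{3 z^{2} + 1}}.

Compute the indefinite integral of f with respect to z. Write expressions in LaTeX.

The integrand splits into summands that can be handled one at a time.
Check: d/dz[\frac{\sqrt{3} \left(- 5 \sqrt{3 z^{2} + 1} + 3 \sqrt{3} \log{\left(z^{4} + 2 z^{2} + 4 \right)}\right)}{12}] = \frac{- 5 \sqrt{3} z^{5} + 12 z^{3} \sqrt{3 z^{2} + 1} - 10 \sqrt{3} z^{3} + 12 z \sqrt{3 z^{2} + 1} - 20 \sqrt{3} z}{4 z^{4} \sqrt{3 z^{2} + 1} + 8 z^{2} \sqrt{3 z^{2} + 1} + 16 \sqrt{3 z^{2} + 1}}, which equals f(z).

F(z) = \frac{\sqrt{3} \left(- 5 \sqrt{3 z^{2} + 1} + 3 \sqrt{3} \log{\left(z^{4} + 2 z^{2} + 4 \right)}\right)}{12} + C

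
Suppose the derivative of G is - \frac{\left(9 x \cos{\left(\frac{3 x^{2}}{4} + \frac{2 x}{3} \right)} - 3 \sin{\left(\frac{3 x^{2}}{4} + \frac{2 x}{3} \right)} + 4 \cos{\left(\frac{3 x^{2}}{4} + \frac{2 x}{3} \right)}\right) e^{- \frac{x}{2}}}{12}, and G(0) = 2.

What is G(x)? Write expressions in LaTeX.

Recognize the product-rule pattern: G'(x) = u'v + uv' with u = - \frac{e^{- \frac{x}{2}}}{2}, v = \sin{\left(\frac{3 x^{2}}{4} + \frac{2 x}{3} \right)}, so integration by parts undoes it.
A general antiderivative is - \frac{e^{- \frac{x}{2}} \sin{\left(\frac{3 x^{2}}{4} + \frac{2 x}{3} \right)}}{2} + C.
The condition gives C = 2 - (0) = 2.
So G(x) = 2 - \frac{e^{- \frac{x}{2}} \sin{\left(\frac{3 x^{2}}{4} + \frac{2 x}{3} \right)}}{2}.
Check: d/dx[2 - \frac{e^{- \frac{x}{2}} \sin{\left(\frac{3 x^{2}}{4} + \frac{2 x}{3} \right)}}{2}] = \frac{\left(- 9 x \cos{\left(\frac{3 x^{2}}{4} + \frac{2 x}{3} \right)} + 3 \sin{\left(\frac{3 x^{2}}{4} + \frac{2 x}{3} \right)} - 4 \cos{\left(\frac{3 x^{2}}{4} + \frac{2 x}{3} \right)}\right) e^{- \frac{x}{2}}}{12}, which equals G'(x).

G(x) = 2 - \frac{e^{- \frac{x}{2}} \sin{\left(\frac{3 x^{2}}{4} + \frac{2 x}{3} \right)}}{2}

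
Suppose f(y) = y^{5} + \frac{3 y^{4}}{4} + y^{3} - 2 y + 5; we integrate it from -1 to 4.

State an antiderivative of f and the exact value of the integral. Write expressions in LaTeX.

Antiderivative: F(y) = \frac{y \left(10 y^{5} + 9 y^{4} + 15 y^{3} - 60 y + 300\right)}{60}; value = 910

The integrand splits into summands that can be handled one at a time.
F(y) = \frac{y \left(10 y^{5} + 9 y^{4} + 15 y^{3} - 60 y + 300\right)}{60} is an antiderivative of f.
Check: d/dy[\frac{y \left(10 y^{5} + 9 y^{4} + 15 y^{3} - 60 y + 300\right)}{60}] = y^{5} + \frac{3 y^{4}}{4} + y^{3} - 2 y + 5 = f(y).
F(4) = \frac{13564}{15}; F(-1) = - \frac{86}{15}.
Integral = F(4) - F(-1) = 910.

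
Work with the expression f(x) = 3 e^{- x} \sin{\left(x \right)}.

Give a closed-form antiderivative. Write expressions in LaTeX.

A first test for any F(x): its x-derivative must equal f(x) identically.
Check: d/dx[\frac{\left(- 3 \sin{\left(x \right)} - 3 \cos{\left(x \right)}\right) e^{- x}}{2}] = 3 e^{- x} \sin{\left(x \right)} = f(x).

An antiderivative is F(x) = \frac{\left(- 3 \sin{\left(x \right)} - 3 \cos{\left(x \right)}\right) e^{- x}}{2}.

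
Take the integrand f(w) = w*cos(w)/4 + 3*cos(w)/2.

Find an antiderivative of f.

The integrand splits into summands that can be handled one at a time.
Check: d/dw[(w*sin(w) + 6*sin(w) + cos(w))/4] = w*cos(w)/4 + 3*cos(w)/2 = f(w).

An antiderivative is F(w) = (w*sin(w) + 6*sin(w) + cos(w))/4.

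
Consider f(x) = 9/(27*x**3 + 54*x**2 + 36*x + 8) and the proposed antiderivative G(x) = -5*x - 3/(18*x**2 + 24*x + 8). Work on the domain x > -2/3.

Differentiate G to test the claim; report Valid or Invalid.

d/dx[G] = (-135*x**3 - 270*x**2 - 180*x - 31)/(27*x**3 + 54*x**2 + 36*x + 8)
d/dx[G] - f(x) = -5 != 0.

Invalid: d/dx[G] - f = -5, which is not 0.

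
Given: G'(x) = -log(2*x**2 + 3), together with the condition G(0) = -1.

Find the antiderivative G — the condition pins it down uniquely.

G(x) = -x*log(2*x**2 + 3) + 2*x - sqrt(6)*atan(sqrt(6)*x/3) - 1

A candidate passes only if d/dx[G] lands on the given G'(x) exactly.
A general antiderivative is -x*log(2*x**2 + 3) + 2*x - sqrt(6)*atan(sqrt(6)*x/3) + C.
The condition gives C = -1 - (0) = -1.
So G(x) = -x*log(2*x**2 + 3) + 2*x - sqrt(6)*atan(sqrt(6)*x/3) - 1.
Check: d/dx[-x*log(2*x**2 + 3) + 2*x - sqrt(6)*atan(sqrt(6)*x/3) - 1] = -log(2*x**2 + 3) = G'(x).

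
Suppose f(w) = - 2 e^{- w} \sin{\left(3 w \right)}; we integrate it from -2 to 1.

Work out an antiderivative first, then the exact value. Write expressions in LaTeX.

Since d/dw undoes antidifferentiation here, F'(w) = f(w) is required of F(w).
F(w) = \frac{e^{- w} \sin{\left(3 w \right)}}{5} + \frac{3 e^{- w} \cos{\left(3 w \right)}}{5} is an antiderivative of f.
Check: d/dw[\frac{e^{- w} \sin{\left(3 w \right)}}{5} + \frac{3 e^{- w} \cos{\left(3 w \right)}}{5}] = - 2 e^{- w} \sin{\left(3 w \right)} = f(w).
F(1) = \frac{3 \cos{\left(3 \right)}}{5 e} + \frac{\sin{\left(3 \right)}}{5 e}; F(-2) = - \frac{e^{2} \sin{\left(6 \right)}}{5} + \frac{3 e^{2} \cos{\left(6 \right)}}{5}.
Integral = F(1) - F(-2) = - \frac{3 e^{2} \cos{\left(6 \right)}}{5} + \frac{e^{2} \sin{\left(6 \right)}}{5} + \frac{3 \cos{\left(3 \right)}}{5 e} + \frac{\sin{\left(3 \right)}}{5 e}.

Antiderivative: F(w) = \frac{e^{- w} \sin{\left(3 w \right)}}{5} + \frac{3 e^{- w} \cos{\left(3 w \right)}}{5}; value = - \frac{3 e^{2} \cos{\left(6 \right)}}{5} + \frac{e^{2} \sin{\left(6 \right)}}{5} + \frac{3 \cos{\left(3 \right)}}{5 e} + \frac{\sin{\left(3 \right)}}{5 e}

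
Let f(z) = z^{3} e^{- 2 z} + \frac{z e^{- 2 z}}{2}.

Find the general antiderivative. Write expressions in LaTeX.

f has the shape u'v + uv' for u = - \frac{z^{3}}{2} - \frac{3 z^{2}}{4} - z - \frac{1}{2} and v = e^{- 2 z} — it is the derivative of the product u*v.
Check: d/dz[\frac{\left(- 2 z^{3} - 3 z^{2} - 4 z - 2\right) e^{- 2 z}}{4}] = \frac{\left(2 z^{3} + z\right) e^{- 2 z}}{2}, which equals f(z).

F(z) = \frac{\left(- 2 z^{3} - 3 z^{2} - 4 z - 2\right) e^{- 2 z}}{4} + C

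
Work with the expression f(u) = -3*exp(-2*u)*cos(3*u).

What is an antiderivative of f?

An antiderivative F(u) passes only if d/du[F] lands on f(u) exactly.
Check: d/du[3*(-3*sin(3*u) + 2*cos(3*u))*exp(-2*u)/13] = -3*exp(-2*u)*cos(3*u) = f(u).

An antiderivative is F(u) = 3*(-3*sin(3*u) + 2*cos(3*u))*exp(-2*u)/13.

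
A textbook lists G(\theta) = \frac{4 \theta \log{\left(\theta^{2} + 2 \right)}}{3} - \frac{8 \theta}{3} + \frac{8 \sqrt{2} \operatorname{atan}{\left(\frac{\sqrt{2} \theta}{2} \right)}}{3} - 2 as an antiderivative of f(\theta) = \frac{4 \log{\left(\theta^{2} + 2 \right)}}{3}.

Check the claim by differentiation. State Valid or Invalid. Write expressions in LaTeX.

d/d\theta[G] = \frac{4 \log{\left(\theta^{2} + 2 \right)}}{3}
This equals f(\theta) exactly, so the claim holds.

Valid. The derivative of G reproduces f.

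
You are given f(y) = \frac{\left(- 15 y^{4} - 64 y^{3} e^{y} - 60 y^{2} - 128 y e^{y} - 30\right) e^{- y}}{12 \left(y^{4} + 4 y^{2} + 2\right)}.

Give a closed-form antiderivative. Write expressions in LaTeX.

A candidate is checked by its d/dy: the result must match f(y).
Check: d/dy[- \frac{4 \log{\left(y^{4} + 4 y^{2} + 2 \right)}}{3} + \frac{5 e^{- y}}{4}] = \frac{- 15 y^{4} - 64 y^{3} e^{y} - 60 y^{2} - 128 y e^{y} - 30}{12 y^{4} e^{y} + 48 y^{2} e^{y} + 24 e^{y}}, which equals f(y).

An antiderivative is F(y) = - \frac{4 \log{\left(y^{4} + 4 y^{2} + 2 \right)}}{3} + \frac{5 e^{- y}}{4}.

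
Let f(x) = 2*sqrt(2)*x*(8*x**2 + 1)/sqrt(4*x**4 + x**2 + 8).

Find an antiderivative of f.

The substitution u = 2*x**4 + x**2/2 + 4 works: f is exactly (dF/du)*(du/dx) for that inner function.
Check: d/dx[2*sqrt(2)*sqrt(4*x**4 + x**2 + 8)] = (16*sqrt(2)*x**3 + 2*sqrt(2)*x)/sqrt(4*x**4 + x**2 + 8), which equals f(x).

An antiderivative is F(x) = 2*sqrt(2)*sqrt(4*x**4 + x**2 + 8).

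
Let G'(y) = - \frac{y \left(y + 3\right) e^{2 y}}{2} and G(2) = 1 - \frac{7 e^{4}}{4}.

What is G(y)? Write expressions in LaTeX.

G(y) = - \frac{y^{2} e^{2 y} + 2 y e^{2 y} - e^{2 y} - 4}{4}

G'(y) has the shape u'v + uv' for u = - \frac{y^{2}}{4} - \frac{y}{2} + \frac{1}{4} and v = e^{2 y} — it is the derivative of the product u*v.
A general antiderivative is \frac{\left(- y^{2} - 2 y + 1\right) e^{2 y}}{4} + C.
The condition gives C = 1 - \frac{7 e^{4}}{4} - (- \frac{7 e^{4}}{4}) = 1.
So G(y) = - \frac{y^{2} e^{2 y} + 2 y e^{2 y} - e^{2 y} - 4}{4}.
Check: d/dy[- \frac{y^{2} e^{2 y} + 2 y e^{2 y} - e^{2 y} - 4}{4}] = - \frac{y^{2} e^{2 y}}{2} - \frac{3 y e^{2 y}}{2}, which equals G'(y).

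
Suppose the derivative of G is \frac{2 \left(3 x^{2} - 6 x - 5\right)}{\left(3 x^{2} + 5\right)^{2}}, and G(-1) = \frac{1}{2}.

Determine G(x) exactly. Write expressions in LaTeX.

G(x) = - \frac{2 \left(x - 1\right)}{3 x^{2} + 5}

G'(x) has the shape u'v + uv' for u = \frac{1}{x^{2} + \frac{5}{3}} and v = \frac{2}{3} - \frac{2 x}{3} — it is the derivative of the product u*v.
A general antiderivative is \frac{\frac{2}{3} - \frac{2 x}{3}}{x^{2} + \frac{5}{3}} + C.
The condition gives C = \frac{1}{2} - (\frac{1}{2}) = 0.
So G(x) = - \frac{2 \left(x - 1\right)}{3 x^{2} + 5}.
Check: d/dx[- \frac{2 \left(x - 1\right)}{3 x^{2} + 5}] = \frac{6 x^{2} - 12 x - 10}{9 x^{4} + 30 x^{2} + 25}, which equals G'(x).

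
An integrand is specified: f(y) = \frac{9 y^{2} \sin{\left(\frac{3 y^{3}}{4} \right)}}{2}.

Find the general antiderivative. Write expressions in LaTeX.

The substitution u = \frac{3 y^{3}}{4} works: f is exactly (dF/du)*(du/dy) for that inner function.
Check: d/dy[- 2 \cos{\left(\frac{3 y^{3}}{4} \right)}] = \frac{9 y^{2} \sin{\left(\frac{3 y^{3}}{4} \right)}}{2} = f(y).

F(y) = - 2 \cos{\left(\frac{3 y^{3}}{4} \right)} + C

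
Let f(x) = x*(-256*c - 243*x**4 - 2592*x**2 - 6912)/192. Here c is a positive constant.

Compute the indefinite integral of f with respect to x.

F(x) = -2*c*x**2/3 - (3*x**2/4 + 4)**3/2 + C

A candidate is checked by its d/dx: the result must match f(x).
Check: d/dx[-2*c*x**2/3 - (3*x**2/4 + 4)**3/2] = -4*c*x/3 - 81*x**5/64 - 27*x**3/2 - 36*x, which equals f(x).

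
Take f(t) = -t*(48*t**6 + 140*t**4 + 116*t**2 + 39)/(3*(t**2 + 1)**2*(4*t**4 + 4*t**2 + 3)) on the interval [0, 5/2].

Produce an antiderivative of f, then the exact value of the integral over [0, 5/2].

Antiderivative: F(t) = -(6*t**2*log(2*t**4 + 2*t**2 + 3/2) + 6*log(2*t**4 + 2*t**2 + 3/2) - 5)/(6*(t**2 + 1)); value = -log(737/8) - 125/174 + log(3/2)

Check any antiderivative F(t) by computing F'(t) and comparing it with f(t).
F(t) = -(6*t**2*log(2*t**4 + 2*t**2 + 3/2) + 6*log(2*t**4 + 2*t**2 + 3/2) - 5)/(6*(t**2 + 1)) is an antiderivative of f.
Check: d/dt[-(6*t**2*log(2*t**4 + 2*t**2 + 3/2) + 6*log(2*t**4 + 2*t**2 + 3/2) - 5)/(6*(t**2 + 1))] = (-48*t**7 - 140*t**5 - 116*t**3 - 39*t)/(12*t**8 + 36*t**6 + 45*t**4 + 30*t**2 + 9), which equals f(t).
F(5/2) = 10/87 - log(737/8); F(0) = 5/6 - log(3/2).
Integral = F(5/2) - F(0) = -log(737/8) - 125/174 + log(3/2).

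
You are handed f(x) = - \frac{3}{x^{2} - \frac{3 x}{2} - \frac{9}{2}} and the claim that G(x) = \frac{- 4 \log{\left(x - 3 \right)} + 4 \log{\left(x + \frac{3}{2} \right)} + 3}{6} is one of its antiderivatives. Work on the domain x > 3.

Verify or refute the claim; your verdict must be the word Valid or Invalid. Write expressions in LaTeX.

d/dx[G] = - \frac{6}{2 x^{2} - 3 x - 9}
This equals f(x) exactly, so the claim holds.

Valid: G'(x) = f(x).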